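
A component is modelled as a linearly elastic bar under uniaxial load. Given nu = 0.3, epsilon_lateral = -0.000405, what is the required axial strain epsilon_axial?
Model: a linearly elastic bar under uniaxial load, so epsilon_lateral = -nu·epsilon_axial.
Solve for epsilon_axial: epsilon_axial = -epsilon_lateral / nu.
Substitute:
  epsilon_axial = -(-0.000405) / 0.3
  epsilon_axial = 0.00135
Final answer: epsilon_axial = 0.00135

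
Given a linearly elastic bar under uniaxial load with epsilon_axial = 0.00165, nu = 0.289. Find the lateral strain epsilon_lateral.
Model: a linearly elastic bar under uniaxial load, so epsilon_lateral = -nu·epsilon_axial.
Substitute:
  epsilon_lateral = -(0.289 × 0.00165)
  epsilon_lateral = -0.0004768
Final answer: epsilon_lateral = -0.0004768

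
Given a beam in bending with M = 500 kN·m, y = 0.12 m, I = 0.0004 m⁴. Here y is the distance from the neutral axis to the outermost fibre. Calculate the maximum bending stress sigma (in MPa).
Model: a beam in bending, so sigma = (M·y) / I.
Convert to SI units:
  M = 500 kN·m = 500000 N·m
Substitute:
  sigma = (500000 × 0.12) / 0.0004
  sigma = 1.5 × 10⁸ Pa
Convert: sigma = 1.5 × 10⁸ Pa = 150 MPa
Final answer: sigma = 150 MPa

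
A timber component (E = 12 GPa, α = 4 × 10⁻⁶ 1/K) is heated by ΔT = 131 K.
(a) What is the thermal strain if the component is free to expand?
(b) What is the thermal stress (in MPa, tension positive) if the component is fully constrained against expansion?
(a) Free thermal strain ε_th = α·ΔT = (4 × 10⁻⁶) × 131 = 0.000524
(b) Fully constrained, the expansion is suppressed, so σ = -E·α·ΔT. Convert E = 12 GPa = 1.2 × 10¹⁰ Pa.
  σ = -(1.2 × 10¹⁰) × (4 × 10⁻⁶) × 131 = -6.288 × 10⁶ Pa = -6.288 MPa (compressive)
Final answer: (a) ε_th = 0.000524, (b) σ = -6.288 MPa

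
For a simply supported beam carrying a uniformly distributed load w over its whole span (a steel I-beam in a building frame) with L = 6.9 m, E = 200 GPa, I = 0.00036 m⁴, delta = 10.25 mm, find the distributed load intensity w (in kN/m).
Model: a simply supported beam carrying a uniformly distributed load w over its whole span, so delta = (5·w·L^4) / (384·E·I).
Solve for w: w = (384·delta·E·I) / (5·L^4).
Convert to SI units:
  E = 200 GPa = 2 × 10¹¹ Pa
  delta = 10.25 mm = 0.01025 m
Substitute:
  w = (384 × 0.01025 × (2 × 10¹¹) × 0.00036) / (5 × 6.9^4)
  w = 25000 N/m
Convert: w = 25000 N/m = 25 kN/m
Final answer: w = 25 kN/m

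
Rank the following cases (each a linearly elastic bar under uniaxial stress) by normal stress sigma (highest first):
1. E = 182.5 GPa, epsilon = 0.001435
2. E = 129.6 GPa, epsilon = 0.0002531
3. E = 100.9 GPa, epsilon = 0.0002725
Model: a linearly elastic bar under uniaxial stress, so sigma = E·epsilon (SI units).
  Case 1: sigma = (1.825 × 10¹¹) × 0.001435 = 2.619 × 10⁸ Pa = 261.9 MPa
  Case 2: sigma = (1.296 × 10¹¹) × 0.0002531 = 3.28 × 10⁷ Pa = 32.8 MPa
  Case 3: sigma = (1.009 × 10¹¹) × 0.0002725 = 2.75 × 10⁷ Pa = 27.5 MPa
Ordering: 261.9 MPa (case 1) > 32.8 MPa (case 2) > 27.5 MPa (case 3)
Final answer: 1, 2, 3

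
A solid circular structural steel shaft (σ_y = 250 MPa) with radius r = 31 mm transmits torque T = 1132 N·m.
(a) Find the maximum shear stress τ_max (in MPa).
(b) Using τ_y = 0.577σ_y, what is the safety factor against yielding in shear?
(a) For a solid circular shaft, τ_max = T·r/J with J = π·r^4/2, i.e. τ_max = 2·T / (π·r^3). Convert r = 31 mm = 0.031 m.
  τ_max = (2 × 1132) / (π × 0.031^3) = 2.419 × 10⁷ Pa = 24.19 MPa
(b) τ_y = 0.577 × 250 = 144.25 MPa
  SF = τ_y/τ_max = 144.25 / 24.19 = 5.963
Final answer: (a) τ_max = 24.19 MPa, (b) SF = 5.963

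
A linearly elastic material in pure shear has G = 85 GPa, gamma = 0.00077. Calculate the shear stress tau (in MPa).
Model: a linearly elastic material in pure shear, so tau = G·gamma.
Convert to SI units:
  G = 85 GPa = 8.5 × 10¹⁰ Pa
Substitute:
  tau = (8.5 × 10¹⁰) × 0.00077
  tau = 6.545 × 10⁷ Pa
Convert: tau = 6.545 × 10⁷ Pa = 65.45 MPa
Final answer: tau = 65.45 MPa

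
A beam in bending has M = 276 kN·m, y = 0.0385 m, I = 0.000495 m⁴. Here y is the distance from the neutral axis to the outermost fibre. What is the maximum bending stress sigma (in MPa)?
Model: a beam in bending, so sigma = (M·y) / I.
Convert to SI units:
  M = 276 kN·m = 276000 N·m
Substitute:
  sigma = (276000 × 0.0385) / 0.000495
  sigma = 2.147 × 10⁷ Pa
Convert: sigma = 2.147 × 10⁷ Pa = 21.47 MPa
Final answer: sigma = 21.47 MPa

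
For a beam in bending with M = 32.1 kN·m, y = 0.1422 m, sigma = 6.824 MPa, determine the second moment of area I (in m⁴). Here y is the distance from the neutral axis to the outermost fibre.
Model: a beam in bending, so sigma = (M·y) / I.
Solve for I: I = (M·y) / sigma.
Convert to SI units:
  M = 32.1 kN·m = 32100 N·m
  sigma = 6.824 MPa = 6.824 × 10⁶ Pa
Substitute:
  I = (32100 × 0.1422) / (6.824 × 10⁶)
  I = 0.0006689 m⁴
Final answer: I = 0.0006689 m⁴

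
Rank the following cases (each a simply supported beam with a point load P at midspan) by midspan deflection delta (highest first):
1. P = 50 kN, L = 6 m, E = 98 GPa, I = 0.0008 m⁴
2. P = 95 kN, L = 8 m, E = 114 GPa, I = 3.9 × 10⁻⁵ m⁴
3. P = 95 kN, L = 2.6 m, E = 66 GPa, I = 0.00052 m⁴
Model: a simply supported beam with a point load P at midspan, so delta = (P·L^3) / (48·E·I) (SI units).
  Case 1: delta = (50000 × 6^3) / (48 × (9.8 × 10¹⁰) × 0.0008) = 0.00287 m = 2.87 mm
  Case 2: delta = (95000 × 8^3) / (48 × (1.14 × 10¹¹) × (3.9 × 10⁻⁵)) = 0.2279 m = 227.9 mm
  Case 3: delta = (95000 × 2.6^3) / (48 × (6.6 × 10¹⁰) × 0.00052) = 0.001014 m = 1.014 mm
Ordering: 227.9 mm (case 2) > 2.87 mm (case 1) > 1.014 mm (case 3)
Final answer: 2, 1, 3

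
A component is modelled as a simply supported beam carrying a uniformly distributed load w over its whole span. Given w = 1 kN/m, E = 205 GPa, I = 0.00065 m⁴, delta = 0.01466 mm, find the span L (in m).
Model: a simply supported beam carrying a uniformly distributed load w over its whole span, so delta = (5·w·L^4) / (384·E·I).
Solve for L: L = ((384·delta·E·I) / (5·w))^(1/4).
Convert to SI units:
  w = 1 kN/m = 1000 N/m
  E = 205 GPa = 2.05 × 10¹¹ Pa
  delta = 0.01466 mm = 1.466 × 10⁻⁵ m
Substitute:
  L = ((384 × (1.466 × 10⁻⁵) × (2.05 × 10¹¹) × 0.00065) / (5 × 1000))^(1/4)
  L = 3.5 m
Final answer: L = 3.5 m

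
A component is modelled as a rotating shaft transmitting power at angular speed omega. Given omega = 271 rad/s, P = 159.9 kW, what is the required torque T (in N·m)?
Model: a rotating shaft transmitting power at angular speed omega, so P = T·omega.
Solve for T: T = P / omega.
Convert to SI units:
  P = 159.9 kW = 159900 W
Substitute:
  T = 159900 / 271
  T = 590 N·m
Final answer: T = 590 N·m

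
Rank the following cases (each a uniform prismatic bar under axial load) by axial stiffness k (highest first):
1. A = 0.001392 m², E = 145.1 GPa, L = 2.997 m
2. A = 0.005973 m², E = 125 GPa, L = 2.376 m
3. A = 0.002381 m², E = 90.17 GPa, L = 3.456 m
Model: a uniform prismatic bar under axial load, so k = (A·E) / L (SI units).
  Case 1: k = (0.001392 × (1.451 × 10¹¹)) / 2.997 = 6.739 × 10⁷ N/m = 67.39 MN/m
  Case 2: k = (0.005973 × (1.25 × 10¹¹)) / 2.376 = 3.142 × 10⁸ N/m = 314.2 MN/m
  Case 3: k = (0.002381 × (9.017 × 10¹⁰)) / 3.456 = 6.212 × 10⁷ N/m = 62.12 MN/m
Ordering: 314.2 MN/m (case 2) > 67.39 MN/m (case 1) > 62.12 MN/m (case 3)
Final answer: 2, 1, 3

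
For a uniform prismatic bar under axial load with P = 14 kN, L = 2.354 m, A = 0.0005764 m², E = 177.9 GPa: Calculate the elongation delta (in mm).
Model: a uniform prismatic bar under axial load, so delta = (P·L) / (A·E).
Convert to SI units:
  P = 14 kN = 14000 N
  E = 177.9 GPa = 1.779 × 10¹¹ Pa
Substitute:
  delta = (14000 × 2.354) / (0.0005764 × (1.779 × 10¹¹))
  delta = 0.0003214 m
Convert: delta = 0.0003214 m = 0.3214 mm
Final answer: delta = 0.3214 mm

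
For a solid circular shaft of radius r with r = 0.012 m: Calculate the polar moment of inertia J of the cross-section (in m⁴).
Model: a solid circular shaft of radius r, so J = (π·r^4) / 2.
Substitute:
  J = (π × 0.012^4) / 2
  J = 3.257 × 10⁻⁸ m⁴
Final answer: J = 3.257 × 10⁻⁸ m⁴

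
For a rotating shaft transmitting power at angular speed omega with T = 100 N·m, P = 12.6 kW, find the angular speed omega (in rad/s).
Model: a rotating shaft transmitting power at angular speed omega, so P = T·omega.
Solve for omega: omega = P / T.
Convert to SI units:
  P = 12.6 kW = 12600 W
Substitute:
  omega = 12600 / 100
  omega = 126 rad/s
Final answer: omega = 126 rad/s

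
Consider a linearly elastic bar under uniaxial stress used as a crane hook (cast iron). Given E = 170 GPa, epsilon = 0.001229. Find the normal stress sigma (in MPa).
Model: a linearly elastic bar under uniaxial stress, so sigma = E·epsilon.
Convert to SI units:
  E = 170 GPa = 1.7 × 10¹¹ Pa
Substitute:
  sigma = (1.7 × 10¹¹) × 0.001229
  sigma = 2.089 × 10⁸ Pa
Convert: sigma = 2.089 × 10⁸ Pa = 208.9 MPa
Final answer: sigma = 208.9 MPa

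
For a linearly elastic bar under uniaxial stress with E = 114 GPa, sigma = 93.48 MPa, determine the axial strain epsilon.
Model: a linearly elastic bar under uniaxial stress, so sigma = E·epsilon.
Solve for epsilon: epsilon = sigma / E.
Convert to SI units:
  E = 114 GPa = 1.14 × 10¹¹ Pa
  sigma = 93.48 MPa = 9.348 × 10⁷ Pa
Substitute:
  epsilon = (9.348 × 10⁷) / (1.14 × 10¹¹)
  epsilon = 0.00082
Final answer: epsilon = 0.00082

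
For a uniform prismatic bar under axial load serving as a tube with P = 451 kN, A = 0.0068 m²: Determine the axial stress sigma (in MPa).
Model: a uniform prismatic bar under axial load, so sigma = P / A.
Convert to SI units:
  P = 451 kN = 451000 N
Substitute:
  sigma = 451000 / 0.0068
  sigma = 6.632 × 10⁷ Pa
Convert: sigma = 6.632 × 10⁷ Pa = 66.32 MPa
Final answer: sigma = 66.32 MPa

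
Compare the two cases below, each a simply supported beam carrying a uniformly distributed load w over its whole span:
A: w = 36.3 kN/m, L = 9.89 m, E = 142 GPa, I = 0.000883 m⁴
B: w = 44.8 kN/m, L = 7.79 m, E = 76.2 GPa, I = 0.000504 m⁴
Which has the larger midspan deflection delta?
Model: a simply supported beam carrying a uniformly distributed load w over its whole span, so delta = (5·w·L^4) / (384·E·I) (SI units).
  A: delta = (5 × 36300 × 9.89^4) / (384 × (1.42 × 10¹¹) × 0.000883) = 0.03606 m = 36.06 mm
  B: delta = (5 × 44800 × 7.79^4) / (384 × (7.62 × 10¹⁰) × 0.000504) = 0.05593 m = 55.93 mm
55.93 mm > 36.06 mm, so B is larger.
Final answer: B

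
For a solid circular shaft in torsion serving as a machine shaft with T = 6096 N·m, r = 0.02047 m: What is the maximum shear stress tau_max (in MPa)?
Model: a solid circular shaft in torsion, so tau_max = (2·T) / (π·r^3).
Substitute:
  tau_max = (2 × 6096) / (π × 0.02047^3)
  tau_max = 4.525 × 10⁸ Pa
Convert: tau_max = 4.525 × 10⁸ Pa = 452.5 MPa
Final answer: tau_max = 452.5 MPa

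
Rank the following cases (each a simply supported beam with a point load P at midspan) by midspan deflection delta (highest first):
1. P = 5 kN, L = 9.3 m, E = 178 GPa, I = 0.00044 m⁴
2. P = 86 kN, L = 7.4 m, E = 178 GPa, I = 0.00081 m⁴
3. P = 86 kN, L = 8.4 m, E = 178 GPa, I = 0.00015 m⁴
Model: a simply supported beam with a point load P at midspan, so delta = (P·L^3) / (48·E·I) (SI units).
  Case 1: delta = (5000 × 9.3^3) / (48 × (1.78 × 10¹¹) × 0.00044) = 0.00107 m = 1.07 mm
  Case 2: delta = (86000 × 7.4^3) / (48 × (1.78 × 10¹¹) × 0.00081) = 0.005036 m = 5.036 mm
  Case 3: delta = (86000 × 8.4^3) / (48 × (1.78 × 10¹¹) × 0.00015) = 0.03977 m = 39.77 mm
Ordering: 39.77 mm (case 3) > 5.036 mm (case 2) > 1.07 mm (case 1)
Final answer: 3, 2, 1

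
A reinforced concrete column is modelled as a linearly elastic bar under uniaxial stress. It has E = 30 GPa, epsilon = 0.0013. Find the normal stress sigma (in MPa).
Model: a linearly elastic bar under uniaxial stress, so sigma = E·epsilon.
Convert to SI units:
  E = 30 GPa = 3 × 10¹⁰ Pa
Substitute:
  sigma = (3 × 10¹⁰) × 0.0013
  sigma = 3.9 × 10⁷ Pa
Convert: sigma = 3.9 × 10⁷ Pa = 39 MPa
Final answer: sigma = 39 MPa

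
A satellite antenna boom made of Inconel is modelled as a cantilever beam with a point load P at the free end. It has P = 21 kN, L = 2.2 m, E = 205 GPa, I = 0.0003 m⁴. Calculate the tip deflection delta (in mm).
Model: a cantilever beam with a point load P at the free end, so delta = (P·L^3) / (3·E·I).
Convert to SI units:
  P = 21 kN = 21000 N
  E = 205 GPa = 2.05 × 10¹¹ Pa
Substitute:
  delta = (21000 × 2.2^3) / (3 × (2.05 × 10¹¹) × 0.0003)
  delta = 0.001212 m
Convert: delta = 0.001212 m = 1.212 mm
Final answer: delta = 1.212 mm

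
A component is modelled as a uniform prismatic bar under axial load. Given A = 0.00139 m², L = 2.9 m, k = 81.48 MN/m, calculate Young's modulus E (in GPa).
Model: a uniform prismatic bar under axial load, so k = (A·E) / L.
Solve for E: E = (k·L) / A.
Convert to SI units:
  k = 81.48 MN/m = 8.148 × 10⁷ N/m
Substitute:
  E = ((8.148 × 10⁷) × 2.9) / 0.00139
  E = 1.7 × 10¹¹ Pa
Convert: E = 1.7 × 10¹¹ Pa = 170 GPa
Final answer: E = 170 GPa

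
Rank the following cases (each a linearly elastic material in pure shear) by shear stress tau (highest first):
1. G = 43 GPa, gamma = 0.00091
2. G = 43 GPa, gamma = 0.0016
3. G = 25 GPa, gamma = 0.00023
Model: a linearly elastic material in pure shear, so tau = G·gamma (SI units).
  Case 1: tau = (4.3 × 10¹⁰) × 0.00091 = 3.913 × 10⁷ Pa = 39.13 MPa
  Case 2: tau = (4.3 × 10¹⁰) × 0.0016 = 6.88 × 10⁷ Pa = 68.8 MPa
  Case 3: tau = (2.5 × 10¹⁰) × 0.00023 = 5.75 × 10⁶ Pa = 5.75 MPa
Ordering: 68.8 MPa (case 2) > 39.13 MPa (case 1) > 5.75 MPa (case 3)
Final answer: 2, 1, 3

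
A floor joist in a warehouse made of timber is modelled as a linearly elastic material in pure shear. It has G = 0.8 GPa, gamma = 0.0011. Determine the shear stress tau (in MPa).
Model: a linearly elastic material in pure shear, so tau = G·gamma.
Convert to SI units:
  G = 0.8 GPa = 8 × 10⁸ Pa
Substitute:
  tau = (8 × 10⁸) × 0.0011
  tau = 880000 Pa
Convert: tau = 880000 Pa = 0.88 MPa
Final answer: tau = 0.88 MPa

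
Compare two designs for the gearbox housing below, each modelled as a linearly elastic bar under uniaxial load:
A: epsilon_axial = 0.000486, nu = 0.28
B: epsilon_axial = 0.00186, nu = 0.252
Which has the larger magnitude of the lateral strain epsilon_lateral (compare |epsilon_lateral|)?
Model: a linearly elastic bar under uniaxial load, so epsilon_lateral = -nu·epsilon_axial (SI units).
  A: epsilon_lateral = -(0.28 × 0.000486) = -0.0001361
  B: epsilon_lateral = -(0.252 × 0.00186) = -0.0004687
|epsilon_lateral|: A = 0.0001361, B = 0.0004687, so B is larger in magnitude.
Final answer: B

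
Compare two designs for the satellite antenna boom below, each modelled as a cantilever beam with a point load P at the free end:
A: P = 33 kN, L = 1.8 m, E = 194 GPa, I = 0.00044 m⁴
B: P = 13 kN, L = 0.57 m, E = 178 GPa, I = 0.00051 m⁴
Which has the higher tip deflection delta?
Model: a cantilever beam with a point load P at the free end, so delta = (P·L^3) / (3·E·I) (SI units).
  A: delta = (33000 × 1.8^3) / (3 × (1.94 × 10¹¹) × 0.00044) = 0.0007515 m = 0.7515 mm
  B: delta = (13000 × 0.57^3) / (3 × (1.78 × 10¹¹) × 0.00051) = 8.84 × 10⁻⁶ m = 0.00884 mm
0.7515 mm > 0.00884 mm, so A is larger.
Final answer: A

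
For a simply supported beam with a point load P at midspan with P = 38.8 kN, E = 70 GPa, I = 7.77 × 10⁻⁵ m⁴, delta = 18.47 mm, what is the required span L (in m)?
Model: a simply supported beam with a point load P at midspan, so delta = (P·L^3) / (48·E·I).
Solve for L: L = ((48·delta·E·I) / P)^(1/3).
Convert to SI units:
  P = 38.8 kN = 38800 N
  E = 70 GPa = 7 × 10¹⁰ Pa
  delta = 18.47 mm = 0.01847 m
Substitute:
  L = ((48 × 0.01847 × (7 × 10¹⁰) × (7.77 × 10⁻⁵)) / 38800)^(1/3)
  L = 4.99 m
Final answer: L = 4.99 m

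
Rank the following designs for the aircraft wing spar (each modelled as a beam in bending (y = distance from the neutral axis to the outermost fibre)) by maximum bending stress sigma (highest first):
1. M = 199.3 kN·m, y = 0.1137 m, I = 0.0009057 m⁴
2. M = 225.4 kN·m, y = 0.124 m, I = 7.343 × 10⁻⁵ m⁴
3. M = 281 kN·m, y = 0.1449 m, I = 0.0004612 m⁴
Model: a beam in bending (y = distance from the neutral axis to the outermost fibre), so sigma = (M·y) / I (SI units).
  Case 1: sigma = (199300 × 0.1137) / 0.0009057 = 2.502 × 10⁷ Pa = 25.02 MPa
  Case 2: sigma = (225400 × 0.124) / (7.343 × 10⁻⁵) = 3.806 × 10⁸ Pa = 380.6 MPa
  Case 3: sigma = (281000 × 0.1449) / 0.0004612 = 8.828 × 10⁷ Pa = 88.28 MPa
Ordering: 380.6 MPa (case 2) > 88.28 MPa (case 3) > 25.02 MPa (case 1)
Final answer: 2, 3, 1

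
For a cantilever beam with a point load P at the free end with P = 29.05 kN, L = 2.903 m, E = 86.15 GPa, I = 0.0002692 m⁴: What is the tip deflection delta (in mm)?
Model: a cantilever beam with a point load P at the free end, so delta = (P·L^3) / (3·E·I).
Convert to SI units:
  P = 29.05 kN = 29050 N
  E = 86.15 GPa = 8.615 × 10¹⁰ Pa
Substitute:
  delta = (29050 × 2.903^3) / (3 × (8.615 × 10¹⁰) × 0.0002692)
  delta = 0.01021 m
Convert: delta = 0.01021 m = 10.21 mm
Final answer: delta = 10.21 mm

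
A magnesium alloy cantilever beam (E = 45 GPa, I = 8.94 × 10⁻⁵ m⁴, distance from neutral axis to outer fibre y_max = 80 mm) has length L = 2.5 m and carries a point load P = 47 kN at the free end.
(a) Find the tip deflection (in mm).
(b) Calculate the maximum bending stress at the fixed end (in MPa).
(a) Tip deflection of a cantilever with an end point load: δ = P·L^3 / (3·E·I). Convert P = 47 kN = 47000 N, E = 45 GPa = 4.5 × 10¹⁰ Pa.
  δ = (47000 × 2.5^3) / (3 × (4.5 × 10¹⁰) × (8.94 × 10⁻⁵)) = 0.06085 m = 60.85 mm
(b) Maximum bending moment at the fixed end: M = P·L = 47000 × 2.5 = 117500 N·m. Convert y_max = 80 mm = 0.08 m.
  σ = M·y_max / I = (117500 × 0.08) / (8.94 × 10⁻⁵) = 1.051 × 10⁸ Pa = 105.1 MPa
Final answer: (a) δ = 60.85 mm, (b) σ = 105.1 MPa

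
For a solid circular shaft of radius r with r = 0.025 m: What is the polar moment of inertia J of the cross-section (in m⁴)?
Model: a solid circular shaft of radius r, so J = (π·r^4) / 2.
Substitute:
  J = (π × 0.025^4) / 2
  J = 6.136 × 10⁻⁷ m⁴
Final answer: J = 6.136 × 10⁻⁷ m⁴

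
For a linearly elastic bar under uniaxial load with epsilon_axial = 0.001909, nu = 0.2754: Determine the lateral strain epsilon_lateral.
Model: a linearly elastic bar under uniaxial load, so epsilon_lateral = -nu·epsilon_axial.
Substitute:
  epsilon_lateral = -(0.2754 × 0.001909)
  epsilon_lateral = -0.0005257
Final answer: epsilon_lateral = -0.0005257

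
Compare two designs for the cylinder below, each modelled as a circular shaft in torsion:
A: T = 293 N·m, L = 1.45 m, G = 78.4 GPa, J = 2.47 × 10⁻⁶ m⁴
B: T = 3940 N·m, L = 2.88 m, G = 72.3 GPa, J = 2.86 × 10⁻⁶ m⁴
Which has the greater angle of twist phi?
Model: a circular shaft in torsion, so phi = (T·L) / (G·J) (SI units).
  A: phi = (293 × 1.45) / ((7.84 × 10¹⁰) × (2.47 × 10⁻⁶)) = 0.002194 rad = 0.1257°
  B: phi = (3940 × 2.88) / ((7.23 × 10¹⁰) × (2.86 × 10⁻⁶)) = 0.05488 rad = 3.144°
3.144° > 0.1257°, so B is larger.
Final answer: B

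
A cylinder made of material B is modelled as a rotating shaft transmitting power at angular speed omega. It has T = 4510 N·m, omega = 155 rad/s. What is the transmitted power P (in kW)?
Model: a rotating shaft transmitting power at angular speed omega, so P = T·omega.
Substitute:
  P = 4510 × 155
  P = 699000 W
Convert: P = 699000 W = 699 kW
Final answer: P = 699 kW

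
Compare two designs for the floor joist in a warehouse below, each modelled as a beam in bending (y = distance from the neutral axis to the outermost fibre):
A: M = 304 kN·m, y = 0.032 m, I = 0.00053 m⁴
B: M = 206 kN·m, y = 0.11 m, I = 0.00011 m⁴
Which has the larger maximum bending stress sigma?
Model: a beam in bending (y = distance from the neutral axis to the outermost fibre), so sigma = (M·y) / I (SI units).
  A: sigma = (304000 × 0.032) / 0.00053 = 1.835 × 10⁷ Pa = 18.35 MPa
  B: sigma = (206000 × 0.11) / 0.00011 = 2.06 × 10⁸ Pa = 206 MPa
206 MPa > 18.35 MPa, so B is larger.
Final answer: B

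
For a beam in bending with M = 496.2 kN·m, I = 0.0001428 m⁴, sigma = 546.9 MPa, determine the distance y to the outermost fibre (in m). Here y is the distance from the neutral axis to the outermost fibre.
Model: a beam in bending, so sigma = (M·y) / I.
Solve for y: y = (sigma·I) / M.
Convert to SI units:
  M = 496.2 kN·m = 496200 N·m
  sigma = 546.9 MPa = 5.469 × 10⁸ Pa
Substitute:
  y = ((5.469 × 10⁸) × 0.0001428) / 496200
  y = 0.1574 m
Final answer: y = 0.1574 m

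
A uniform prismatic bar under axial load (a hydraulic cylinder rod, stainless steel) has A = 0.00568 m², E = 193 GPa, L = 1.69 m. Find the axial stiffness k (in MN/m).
Model: a uniform prismatic bar under axial load, so k = (A·E) / L.
Convert to SI units:
  E = 193 GPa = 1.93 × 10¹¹ Pa
Substitute:
  k = (0.00568 × (1.93 × 10¹¹)) / 1.69
  k = 6.487 × 10⁸ N/m
Convert: k = 6.487 × 10⁸ N/m = 648.7 MN/m
Final answer: k = 648.7 MN/m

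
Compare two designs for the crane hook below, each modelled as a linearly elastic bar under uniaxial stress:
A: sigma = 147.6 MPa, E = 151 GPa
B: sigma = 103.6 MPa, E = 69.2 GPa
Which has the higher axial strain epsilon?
Model: a linearly elastic bar under uniaxial stress, so epsilon = sigma / E (SI units).
  A: epsilon = (1.476 × 10⁸) / (1.51 × 10¹¹) = 0.0009775
  B: epsilon = (1.036 × 10⁸) / (6.92 × 10¹⁰) = 0.001497
0.001497 > 0.0009775, so B is larger.
Final answer: B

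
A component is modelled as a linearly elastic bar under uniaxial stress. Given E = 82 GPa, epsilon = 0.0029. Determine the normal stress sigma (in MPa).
Model: a linearly elastic bar under uniaxial stress, so sigma = E·epsilon.
Convert to SI units:
  E = 82 GPa = 8.2 × 10¹⁰ Pa
Substitute:
  sigma = (8.2 × 10¹⁰) × 0.0029
  sigma = 2.378 × 10⁸ Pa
Convert: sigma = 2.378 × 10⁸ Pa = 237.8 MPa
Final answer: sigma = 237.8 MPa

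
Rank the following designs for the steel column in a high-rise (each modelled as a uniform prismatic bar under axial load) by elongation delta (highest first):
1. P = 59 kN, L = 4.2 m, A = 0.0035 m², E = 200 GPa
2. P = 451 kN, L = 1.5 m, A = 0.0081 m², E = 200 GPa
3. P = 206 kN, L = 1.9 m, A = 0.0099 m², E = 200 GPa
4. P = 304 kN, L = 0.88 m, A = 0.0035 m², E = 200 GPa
Model: a uniform prismatic bar under axial load, so delta = (P·L) / (A·E) (SI units).
  Case 1: delta = (59000 × 4.2) / (0.0035 × (2 × 10¹¹)) = 0.000354 m = 0.354 mm
  Case 2: delta = (451000 × 1.5) / (0.0081 × (2 × 10¹¹)) = 0.0004176 m = 0.4176 mm
  Case 3: delta = (206000 × 1.9) / (0.0099 × (2 × 10¹¹)) = 0.0001977 m = 0.1977 mm
  Case 4: delta = (304000 × 0.88) / (0.0035 × (2 × 10¹¹)) = 0.0003822 m = 0.3822 mm
Ordering: 0.4176 mm (case 2) > 0.3822 mm (case 4) > 0.354 mm (case 1) > 0.1977 mm (case 3)
Final answer: 2, 4, 1, 3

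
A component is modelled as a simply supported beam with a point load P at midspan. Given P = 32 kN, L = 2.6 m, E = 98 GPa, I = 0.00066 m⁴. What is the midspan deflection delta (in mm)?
Model: a simply supported beam with a point load P at midspan, so delta = (P·L^3) / (48·E·I).
Convert to SI units:
  P = 32 kN = 32000 N
  E = 98 GPa = 9.8 × 10¹⁰ Pa
Substitute:
  delta = (32000 × 2.6^3) / (48 × (9.8 × 10¹⁰) × 0.00066)
  delta = 0.0001812 m
Convert: delta = 0.0001812 m = 0.1812 mm
Final answer: delta = 0.1812 mm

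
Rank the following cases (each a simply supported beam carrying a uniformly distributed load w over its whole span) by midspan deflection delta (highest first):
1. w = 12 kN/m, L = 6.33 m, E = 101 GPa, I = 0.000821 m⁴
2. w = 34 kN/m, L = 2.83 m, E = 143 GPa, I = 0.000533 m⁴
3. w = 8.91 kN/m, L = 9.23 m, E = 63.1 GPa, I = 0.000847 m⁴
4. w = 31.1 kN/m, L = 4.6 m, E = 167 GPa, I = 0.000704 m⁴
Model: a simply supported beam carrying a uniformly distributed load w over its whole span, so delta = (5·w·L^4) / (384·E·I) (SI units).
  Case 1: delta = (5 × 12000 × 6.33^4) / (384 × (1.01 × 10¹¹) × 0.000821) = 0.003025 m = 3.025 mm
  Case 2: delta = (5 × 34000 × 2.83^4) / (384 × (1.43 × 10¹¹) × 0.000533) = 0.0003726 m = 0.3726 mm
  Case 3: delta = (5 × 8910 × 9.23^4) / (384 × (6.31 × 10¹⁰) × 0.000847) = 0.01575 m = 15.75 mm
  Case 4: delta = (5 × 31100 × 4.6^4) / (384 × (1.67 × 10¹¹) × 0.000704) = 0.001542 m = 1.542 mm
Ordering: 15.75 mm (case 3) > 3.025 mm (case 1) > 1.542 mm (case 4) > 0.3726 mm (case 2)
Final answer: 3, 1, 4, 2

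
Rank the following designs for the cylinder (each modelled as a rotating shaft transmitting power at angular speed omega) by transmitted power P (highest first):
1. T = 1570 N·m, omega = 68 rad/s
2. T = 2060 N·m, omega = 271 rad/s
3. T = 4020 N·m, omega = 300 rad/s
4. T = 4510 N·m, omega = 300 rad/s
Model: a rotating shaft transmitting power at angular speed omega, so P = T·omega (SI units).
  Case 1: P = 1570 × 68 = 106800 W = 106.8 kW
  Case 2: P = 2060 × 271 = 558300 W = 558.3 kW
  Case 3: P = 4020 × 300 = 1.206 × 10⁶ W = 1206 kW
  Case 4: P = 4510 × 300 = 1.353 × 10⁶ W = 1353 kW
Ordering: 1353 kW (case 4) > 1206 kW (case 3) > 558.3 kW (case 2) > 106.8 kW (case 1)
Final answer: 4, 3, 2, 1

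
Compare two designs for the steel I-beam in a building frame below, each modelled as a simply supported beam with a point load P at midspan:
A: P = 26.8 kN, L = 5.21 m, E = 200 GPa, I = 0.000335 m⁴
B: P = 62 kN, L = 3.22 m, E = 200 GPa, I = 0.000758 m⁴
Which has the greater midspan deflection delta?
Model: a simply supported beam with a point load P at midspan, so delta = (P·L^3) / (48·E·I) (SI units).
  A: delta = (26800 × 5.21^3) / (48 × (2 × 10¹¹) × 0.000335) = 0.001179 m = 1.179 mm
  B: delta = (62000 × 3.22^3) / (48 × (2 × 10¹¹) × 0.000758) = 0.0002845 m = 0.2845 mm
1.179 mm > 0.2845 mm, so A is larger.
Final answer: A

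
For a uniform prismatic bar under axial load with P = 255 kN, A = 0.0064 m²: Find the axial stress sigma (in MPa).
Model: a uniform prismatic bar under axial load, so sigma = P / A.
Convert to SI units:
  P = 255 kN = 255000 N
Substitute:
  sigma = 255000 / 0.0064
  sigma = 3.984 × 10⁷ Pa
Convert: sigma = 3.984 × 10⁷ Pa = 39.84 MPa
Final answer: sigma = 39.84 MPa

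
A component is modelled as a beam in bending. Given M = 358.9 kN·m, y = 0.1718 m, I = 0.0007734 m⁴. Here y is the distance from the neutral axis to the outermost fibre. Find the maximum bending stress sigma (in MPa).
Model: a beam in bending, so sigma = (M·y) / I.
Convert to SI units:
  M = 358.9 kN·m = 358900 N·m
Substitute:
  sigma = (358900 × 0.1718) / 0.0007734
  sigma = 7.972 × 10⁷ Pa
Convert: sigma = 7.972 × 10⁷ Pa = 79.72 MPa
Final answer: sigma = 79.72 MPa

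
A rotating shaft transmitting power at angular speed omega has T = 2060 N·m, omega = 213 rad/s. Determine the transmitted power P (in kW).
Model: a rotating shaft transmitting power at angular speed omega, so P = T·omega.
Substitute:
  P = 2060 × 213
  P = 438800 W
Convert: P = 438800 W = 438.8 kW
Final answer: P = 438.8 kW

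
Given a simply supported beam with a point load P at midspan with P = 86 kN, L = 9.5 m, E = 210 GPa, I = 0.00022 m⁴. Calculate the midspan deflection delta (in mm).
Model: a simply supported beam with a point load P at midspan, so delta = (P·L^3) / (48·E·I).
Convert to SI units:
  P = 86 kN = 86000 N
  E = 210 GPa = 2.1 × 10¹¹ Pa
Substitute:
  delta = (86000 × 9.5^3) / (48 × (2.1 × 10¹¹) × 0.00022)
  delta = 0.03325 m
Convert: delta = 0.03325 m = 33.25 mm
Final answer: delta = 33.25 mm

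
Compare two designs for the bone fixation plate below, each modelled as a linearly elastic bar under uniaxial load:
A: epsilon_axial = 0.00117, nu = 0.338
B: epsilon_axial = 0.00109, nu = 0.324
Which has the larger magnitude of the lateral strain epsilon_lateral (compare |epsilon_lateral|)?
Model: a linearly elastic bar under uniaxial load, so epsilon_lateral = -nu·epsilon_axial (SI units).
  A: epsilon_lateral = -(0.338 × 0.00117) = -0.0003955
  B: epsilon_lateral = -(0.324 × 0.00109) = -0.0003532
|epsilon_lateral|: A = 0.0003955, B = 0.0003532, so A is larger in magnitude.
Final answer: A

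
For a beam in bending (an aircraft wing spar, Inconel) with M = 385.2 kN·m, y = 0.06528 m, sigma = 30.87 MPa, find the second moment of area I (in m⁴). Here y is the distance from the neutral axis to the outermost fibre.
Model: a beam in bending, so sigma = (M·y) / I.
Solve for I: I = (M·y) / sigma.
Convert to SI units:
  M = 385.2 kN·m = 385200 N·m
  sigma = 30.87 MPa = 3.087 × 10⁷ Pa
Substitute:
  I = (385200 × 0.06528) / (3.087 × 10⁷)
  I = 0.0008146 m⁴
Final answer: I = 0.0008146 m⁴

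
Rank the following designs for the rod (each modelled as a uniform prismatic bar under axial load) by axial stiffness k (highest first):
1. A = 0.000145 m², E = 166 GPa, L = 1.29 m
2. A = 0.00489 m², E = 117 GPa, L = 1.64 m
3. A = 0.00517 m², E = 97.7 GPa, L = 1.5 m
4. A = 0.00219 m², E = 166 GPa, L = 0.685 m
Model: a uniform prismatic bar under axial load, so k = (A·E) / L (SI units).
  Case 1: k = (0.000145 × (1.66 × 10¹¹)) / 1.29 = 1.866 × 10⁷ N/m = 18.66 MN/m
  Case 2: k = (0.00489 × (1.17 × 10¹¹)) / 1.64 = 3.489 × 10⁸ N/m = 348.9 MN/m
  Case 3: k = (0.00517 × (9.77 × 10¹⁰)) / 1.5 = 3.367 × 10⁸ N/m = 336.7 MN/m
  Case 4: k = (0.00219 × (1.66 × 10¹¹)) / 0.685 = 5.307 × 10⁸ N/m = 530.7 MN/m
Ordering: 530.7 MN/m (case 4) > 348.9 MN/m (case 2) > 336.7 MN/m (case 3) > 18.66 MN/m (case 1)
Final answer: 4, 2, 3, 1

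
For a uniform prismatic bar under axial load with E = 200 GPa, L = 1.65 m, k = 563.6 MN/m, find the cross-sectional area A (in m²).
Model: a uniform prismatic bar under axial load, so k = (A·E) / L.
Solve for A: A = (k·L) / E.
Convert to SI units:
  E = 200 GPa = 2 × 10¹¹ Pa
  k = 563.6 MN/m = 5.636 × 10⁸ N/m
Substitute:
  A = ((5.636 × 10⁸) × 1.65) / (2 × 10¹¹)
  A = 0.00465 m²
Final answer: A = 0.00465 m²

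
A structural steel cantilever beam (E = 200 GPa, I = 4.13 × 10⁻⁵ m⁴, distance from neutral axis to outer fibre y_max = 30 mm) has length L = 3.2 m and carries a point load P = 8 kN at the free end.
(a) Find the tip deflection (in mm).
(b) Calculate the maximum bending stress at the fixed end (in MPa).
(a) Tip deflection of a cantilever with an end point load: δ = P·L^3 / (3·E·I). Convert P = 8 kN = 8000 N, E = 200 GPa = 2 × 10¹¹ Pa.
  δ = (8000 × 3.2^3) / (3 × (2 × 10¹¹) × (4.13 × 10⁻⁵)) = 0.01058 m = 10.58 mm
(b) Maximum bending moment at the fixed end: M = P·L = 8000 × 3.2 = 25600 N·m. Convert y_max = 30 mm = 0.03 m.
  σ = M·y_max / I = (25600 × 0.03) / (4.13 × 10⁻⁵) = 1.86 × 10⁷ Pa = 18.6 MPa
Final answer: (a) δ = 10.58 mm, (b) σ = 18.6 MPa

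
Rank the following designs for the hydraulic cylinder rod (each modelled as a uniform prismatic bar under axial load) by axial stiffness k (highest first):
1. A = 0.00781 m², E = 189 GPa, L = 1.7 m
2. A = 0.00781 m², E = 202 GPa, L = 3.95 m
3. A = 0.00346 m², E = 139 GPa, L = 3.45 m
Model: a uniform prismatic bar under axial load, so k = (A·E) / L (SI units).
  Case 1: k = (0.00781 × (1.89 × 10¹¹)) / 1.7 = 8.683 × 10⁸ N/m = 868.3 MN/m
  Case 2: k = (0.00781 × (2.02 × 10¹¹)) / 3.95 = 3.994 × 10⁸ N/m = 399.4 MN/m
  Case 3: k = (0.00346 × (1.39 × 10¹¹)) / 3.45 = 1.394 × 10⁸ N/m = 139.4 MN/m
Ordering: 868.3 MN/m (case 1) > 399.4 MN/m (case 2) > 139.4 MN/m (case 3)
Final answer: 1, 2, 3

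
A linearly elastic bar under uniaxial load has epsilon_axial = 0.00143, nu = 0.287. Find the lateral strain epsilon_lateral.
Model: a linearly elastic bar under uniaxial load, so epsilon_lateral = -nu·epsilon_axial.
Substitute:
  epsilon_lateral = -(0.287 × 0.00143)
  epsilon_lateral = -0.0004104
Final answer: epsilon_lateral = -0.0004104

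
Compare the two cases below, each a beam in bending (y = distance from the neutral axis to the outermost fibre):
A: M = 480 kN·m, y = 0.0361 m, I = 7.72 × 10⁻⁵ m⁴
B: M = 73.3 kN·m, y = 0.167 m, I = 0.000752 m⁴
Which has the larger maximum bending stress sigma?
Model: a beam in bending (y = distance from the neutral axis to the outermost fibre), so sigma = (M·y) / I (SI units).
  A: sigma = (480000 × 0.0361) / (7.72 × 10⁻⁵) = 2.245 × 10⁸ Pa = 224.5 MPa
  B: sigma = (73300 × 0.167) / 0.000752 = 1.628 × 10⁷ Pa = 16.28 MPa
224.5 MPa > 16.28 MPa, so A is larger.
Final answer: A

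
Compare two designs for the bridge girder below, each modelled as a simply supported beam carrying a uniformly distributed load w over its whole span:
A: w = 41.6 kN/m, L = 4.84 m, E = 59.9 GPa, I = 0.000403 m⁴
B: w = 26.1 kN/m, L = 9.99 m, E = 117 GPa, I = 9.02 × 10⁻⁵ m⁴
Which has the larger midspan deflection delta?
Model: a simply supported beam carrying a uniformly distributed load w over its whole span, so delta = (5·w·L^4) / (384·E·I) (SI units).
  A: delta = (5 × 41600 × 4.84^4) / (384 × (5.99 × 10¹⁰) × 0.000403) = 0.01231 m = 12.31 mm
  B: delta = (5 × 26100 × 9.99^4) / (384 × (1.17 × 10¹¹) × (9.02 × 10⁻⁵)) = 0.3207 m = 320.7 mm
320.7 mm > 12.31 mm, so B is larger.
Final answer: B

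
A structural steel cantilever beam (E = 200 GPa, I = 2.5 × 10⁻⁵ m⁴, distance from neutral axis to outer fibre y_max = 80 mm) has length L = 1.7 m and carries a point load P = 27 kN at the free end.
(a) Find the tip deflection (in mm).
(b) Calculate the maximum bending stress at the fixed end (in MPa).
(a) Tip deflection of a cantilever with an end point load: δ = P·L^3 / (3·E·I). Convert P = 27 kN = 27000 N, E = 200 GPa = 2 × 10¹¹ Pa.
  δ = (27000 × 1.7^3) / (3 × (2 × 10¹¹) × (2.5 × 10⁻⁵)) = 0.008843 m = 8.843 mm
(b) Maximum bending moment at the fixed end: M = P·L = 27000 × 1.7 = 45900 N·m. Convert y_max = 80 mm = 0.08 m.
  σ = M·y_max / I = (45900 × 0.08) / (2.5 × 10⁻⁵) = 1.469 × 10⁸ Pa = 146.9 MPa
Final answer: (a) δ = 8.843 mm, (b) σ = 146.9 MPa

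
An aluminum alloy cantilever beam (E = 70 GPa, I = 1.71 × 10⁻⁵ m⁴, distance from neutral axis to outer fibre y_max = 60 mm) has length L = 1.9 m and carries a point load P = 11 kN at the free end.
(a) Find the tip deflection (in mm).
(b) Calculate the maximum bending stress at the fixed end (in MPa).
(a) Tip deflection of a cantilever with an end point load: δ = P·L^3 / (3·E·I). Convert P = 11 kN = 11000 N, E = 70 GPa = 7 × 10¹⁰ Pa.
  δ = (11000 × 1.9^3) / (3 × (7 × 10¹⁰) × (1.71 × 10⁻⁵)) = 0.02101 m = 21.01 mm
(b) Maximum bending moment at the fixed end: M = P·L = 11000 × 1.9 = 20900 N·m. Convert y_max = 60 mm = 0.06 m.
  σ = M·y_max / I = (20900 × 0.06) / (1.71 × 10⁻⁵) = 7.333 × 10⁷ Pa = 73.33 MPa
Final answer: (a) δ = 21.01 mm, (b) σ = 73.33 MPa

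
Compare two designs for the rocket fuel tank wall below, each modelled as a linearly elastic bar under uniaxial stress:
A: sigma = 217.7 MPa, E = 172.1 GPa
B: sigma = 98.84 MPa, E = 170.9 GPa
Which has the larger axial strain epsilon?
Model: a linearly elastic bar under uniaxial stress, so epsilon = sigma / E (SI units).
  A: epsilon = (2.177 × 10⁸) / (1.721 × 10¹¹) = 0.001265
  B: epsilon = (9.884 × 10⁷) / (1.709 × 10¹¹) = 0.0005783
0.001265 > 0.0005783, so A is larger.
Final answer: A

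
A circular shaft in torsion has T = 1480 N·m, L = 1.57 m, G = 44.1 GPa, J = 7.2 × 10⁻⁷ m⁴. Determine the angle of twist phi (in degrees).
Model: a circular shaft in torsion, so phi = (T·L) / (G·J).
Convert to SI units:
  G = 44.1 GPa = 4.41 × 10¹⁰ Pa
Substitute:
  phi = (1480 × 1.57) / ((4.41 × 10¹⁰) × (7.2 × 10⁻⁷))
  phi = 0.07318 rad
Convert to degrees: phi = 0.07318 × 180/π = 4.193°
Final answer: phi = 4.193°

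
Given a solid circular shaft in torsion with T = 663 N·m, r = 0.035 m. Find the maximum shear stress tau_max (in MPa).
Model: a solid circular shaft in torsion, so tau_max = (2·T) / (π·r^3).
Substitute:
  tau_max = (2 × 663) / (π × 0.035^3)
  tau_max = 9.844 × 10⁶ Pa
Convert: tau_max = 9.844 × 10⁶ Pa = 9.844 MPa
Final answer: tau_max = 9.844 MPa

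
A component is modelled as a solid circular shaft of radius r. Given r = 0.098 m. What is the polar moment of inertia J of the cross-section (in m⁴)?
Model: a solid circular shaft of radius r, so J = (π·r^4) / 2.
Substitute:
  J = (π × 0.098^4) / 2
  J = 0.0001449 m⁴
Final answer: J = 0.0001449 m⁴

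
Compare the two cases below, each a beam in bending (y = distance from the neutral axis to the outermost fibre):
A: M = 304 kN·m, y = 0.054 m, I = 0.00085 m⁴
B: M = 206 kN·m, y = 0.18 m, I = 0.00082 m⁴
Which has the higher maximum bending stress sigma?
Model: a beam in bending (y = distance from the neutral axis to the outermost fibre), so sigma = (M·y) / I (SI units).
  A: sigma = (304000 × 0.054) / 0.00085 = 1.931 × 10⁷ Pa = 19.31 MPa
  B: sigma = (206000 × 0.18) / 0.00082 = 4.522 × 10⁷ Pa = 45.22 MPa
45.22 MPa > 19.31 MPa, so B is larger.
Final answer: B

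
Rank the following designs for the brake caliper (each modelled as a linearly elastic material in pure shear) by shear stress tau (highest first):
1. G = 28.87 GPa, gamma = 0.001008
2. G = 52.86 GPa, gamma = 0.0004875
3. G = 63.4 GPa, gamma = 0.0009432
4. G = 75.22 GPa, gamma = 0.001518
Model: a linearly elastic material in pure shear, so tau = G·gamma (SI units).
  Case 1: tau = (2.887 × 10¹⁰) × 0.001008 = 2.91 × 10⁷ Pa = 29.1 MPa
  Case 2: tau = (5.286 × 10¹⁰) × 0.0004875 = 2.577 × 10⁷ Pa = 25.77 MPa
  Case 3: tau = (6.34 × 10¹⁰) × 0.0009432 = 5.98 × 10⁷ Pa = 59.8 MPa
  Case 4: tau = (7.522 × 10¹⁰) × 0.001518 = 1.142 × 10⁸ Pa = 114.2 MPa
Ordering: 114.2 MPa (case 4) > 59.8 MPa (case 3) > 29.1 MPa (case 1) > 25.77 MPa (case 2)
Final answer: 4, 3, 1, 2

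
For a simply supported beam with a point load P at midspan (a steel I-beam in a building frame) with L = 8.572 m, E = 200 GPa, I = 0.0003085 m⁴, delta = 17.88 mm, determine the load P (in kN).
Model: a simply supported beam with a point load P at midspan, so delta = (P·L^3) / (48·E·I).
Solve for P: P = (48·delta·E·I) / L^3.
Convert to SI units:
  E = 200 GPa = 2 × 10¹¹ Pa
  delta = 17.88 mm = 0.01788 m
Substitute:
  P = (48 × 0.01788 × (2 × 10¹¹) × 0.0003085) / 8.572^3
  P = 84070 N
Convert: P = 84070 N = 84.07 kN
Final answer: P = 84.07 kN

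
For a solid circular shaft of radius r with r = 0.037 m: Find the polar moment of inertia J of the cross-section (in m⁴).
Model: a solid circular shaft of radius r, so J = (π·r^4) / 2.
Substitute:
  J = (π × 0.037^4) / 2
  J = 2.944 × 10⁻⁶ m⁴
Final answer: J = 2.944 × 10⁻⁶ m⁴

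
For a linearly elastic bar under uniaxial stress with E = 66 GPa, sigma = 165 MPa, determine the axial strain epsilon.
Model: a linearly elastic bar under uniaxial stress, so sigma = E·epsilon.
Solve for epsilon: epsilon = sigma / E.
Convert to SI units:
  E = 66 GPa = 6.6 × 10¹⁰ Pa
  sigma = 165 MPa = 1.65 × 10⁸ Pa
Substitute:
  epsilon = (1.65 × 10⁸) / (6.6 × 10¹⁰)
  epsilon = 0.0025
Final answer: epsilon = 0.0025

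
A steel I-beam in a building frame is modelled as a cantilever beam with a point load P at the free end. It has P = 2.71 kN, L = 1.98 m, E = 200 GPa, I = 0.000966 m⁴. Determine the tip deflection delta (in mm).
Model: a cantilever beam with a point load P at the free end, so delta = (P·L^3) / (3·E·I).
Convert to SI units:
  P = 2.71 kN = 2710 N
  E = 200 GPa = 2 × 10¹¹ Pa
Substitute:
  delta = (2710 × 1.98^3) / (3 × (2 × 10¹¹) × 0.000966)
  delta = 3.629 × 10⁻⁵ m
Convert: delta = 3.629 × 10⁻⁵ m = 0.03629 mm
Final answer: delta = 0.03629 mm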